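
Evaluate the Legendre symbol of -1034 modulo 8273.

(-1034/8273)
  = (1034/8273)    [8273 ≡ 1 mod 4 ⇒ (-1/8273) = +1]
  = (517/8273)    [8273 ≡ 1 mod 8 ⇒ (2/8273) = +1]
  = (8273/517)    [QR: 517 ≡ 1 mod 4, sign kept]
  = (1/517)    [8273 ≡ 1 mod 517]
  = 1    [(1/517) = 1]

1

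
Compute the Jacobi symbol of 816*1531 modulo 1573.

By multiplicativity, (816·1531/1573) = (816/1573)·(1531/1573).
First factor (816/1573):
(816/1573)
  = (51/1573)    [1573 ≡ 5 mod 8 ⇒ (2/1573)^4 = +1]
  = (1573/51)    [QR: 1573 ≡ 1 mod 4, sign kept]
  = (43/51)    [1573 ≡ 43 mod 51]
  = -(51/43)    [QR: both ≡ 3 mod 4, sign flips]
  = -(8/43)    [51 ≡ 8 mod 43]
  = (1/43)    [43 ≡ 3 mod 8 ⇒ (2/43)^3 = -1]
  = 1    [(1/43) = 1]
Second factor (1531/1573):
(1531/1573)
  = (1573/1531)    [QR: 1573 ≡ 1 mod 4, sign kept]
  = (42/1531)    [1573 ≡ 42 mod 1531]
  = -(21/1531)    [1531 ≡ 3 mod 8 ⇒ (2/1531) = -1]
  = -(1531/21)    [QR: 21 ≡ 1 mod 4, sign kept]
  = -(19/21)    [1531 ≡ 19 mod 21]
  = -(21/19)    [QR: 21 ≡ 1 mod 4, sign kept]
  = -(2/19)    [21 ≡ 2 mod 19]
  = (1/19)    [19 ≡ 3 mod 8 ⇒ (2/19) = -1]
  = 1    [(1/19) = 1]
Product: (1)·(1) = 1.

1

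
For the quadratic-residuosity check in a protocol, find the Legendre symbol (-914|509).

1

(-914|509)
  = (914|509)    [509 ≡ 1 mod 4 ⇒ (-1|509) = +1]
  = (405|509)    [914 ≡ 405 mod 509]
  = (509|405)    [QR: 405 ≡ 1 mod 4, sign kept]
  = (104|405)    [509 ≡ 104 mod 405]
  = -(13|405)    [405 ≡ 5 mod 8 ⇒ (2|405)^3 = -1]
  = -(405|13)    [QR: 13 ≡ 1 mod 4, sign kept]
  = -(2|13)    [405 ≡ 2 mod 13]
  = (1|13)    [13 ≡ 5 mod 8 ⇒ (2|13) = -1]
  = 1    [(1|13) = 1]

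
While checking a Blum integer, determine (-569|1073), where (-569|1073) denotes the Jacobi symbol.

(-569|1073)
  = (504|1073)    [-569 ≡ 504 mod 1073]
  = (63|1073)    [1073 ≡ 1 mod 8 ⇒ (2|1073)^3 = +1]
  = (1073|63)    [QR: 1073 ≡ 1 mod 4, sign kept]
  = (2|63)    [1073 ≡ 2 mod 63]
  = (1|63)    [63 ≡ 7 mod 8 ⇒ (2|63) = +1]
  = 1    [(1|63) = 1]

1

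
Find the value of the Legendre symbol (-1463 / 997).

Reduce the numerator: -1463 ≡ 531 (mod 997), so (-1463 / 997) = (531 / 997).
997 ≡ 1 (mod 4), so quadratic reciprocity gives (531 / 997) = (997 / 531). Reduce: 997 ≡ 466 (mod 531). Now have (466 / 531).
Factor out 2: 466 = 2·233. Since 531 ≡ 3 (mod 8), (2 / 531) = -1. Now have -(233 / 531).
233 ≡ 1 (mod 4), so quadratic reciprocity gives (233 / 531) = (531 / 233). Reduce: 531 ≡ 65 (mod 233). Now have -(65 / 233).
65 ≡ 1 (mod 4), so quadratic reciprocity gives (65 / 233) = (233 / 65). Reduce: 233 ≡ 38 (mod 65). Now have -(38 / 65).
Factor out 2: 38 = 2·19. Since 65 ≡ 1 (mod 8), (2 / 65) = +1. Now have -(19 / 65).
65 ≡ 1 (mod 4), so quadratic reciprocity gives (19 / 65) = (65 / 19). Reduce: 65 ≡ 8 (mod 19). Now have -(8 / 19).
Factor out 2: 8 = 2^3. Since 19 ≡ 3 (mod 8), (2 / 19) = -1, and (2 / 19)^3 = -1. Now have (1 / 19).
(1 / 19) = 1. Collecting the sign factors: 1.

1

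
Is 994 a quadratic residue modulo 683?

yes

(994|683)
  = (311|683)    [994 ≡ 311 mod 683]
  = -(683|311)    [QR: both ≡ 3 mod 4, sign flips]
  = -(61|311)    [683 ≡ 61 mod 311]
  = -(311|61)    [QR: 61 ≡ 1 mod 4, sign kept]
  = -(6|61)    [311 ≡ 6 mod 61]
  = (3|61)    [61 ≡ 5 mod 8 ⇒ (2|61) = -1]
  = (61|3)    [QR: 61 ≡ 1 mod 4, sign kept]
  = (1|3)    [61 ≡ 1 mod 3]
  = 1    [(1|3) = 1]
(994|683) = 1, and 683 is prime, so 994 is a quadratic residue mod 683.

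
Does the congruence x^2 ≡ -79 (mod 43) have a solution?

no

Pull out -1: (-79/43) = (-1/43)·(79/43). Since 43 ≡ 3 (mod 4), (-1/43) = -1. Now have -(79/43).
Reduce the numerator: 79 ≡ 36 (mod 43), so (79/43) = (36/43).
Factor out 2: 36 = 2^2·9. Since 43 ≡ 3 (mod 8), (2/43) = -1, and (2/43)^2 = +1. Now have -(9/43).
9 ≡ 1 (mod 4), so quadratic reciprocity gives (9/43) = (43/9). Reduce: 43 ≡ 7 (mod 9). Now have -(7/9).
9 ≡ 1 (mod 4), so quadratic reciprocity gives (7/9) = (9/7). Reduce: 9 ≡ 2 (mod 7). Now have -(2/7).
Factor out 2: 2 = 2. Since 7 ≡ 7 (mod 8), (2/7) = +1. Now have -(1/7).
(1/7) = 1. Collecting the sign factors: -1.
The Legendre symbol is -1, so x^2 ≡ -79 (mod 43) has no solution.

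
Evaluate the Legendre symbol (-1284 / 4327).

Reduce the numerator: -1284 ≡ 3043 (mod 4327), so (-1284 / 4327) = (3043 / 4327).
Both 3043 ≡ 3 and 4327 ≡ 3 (mod 4), so reciprocity gives (3043 / 4327) = -(4327 / 3043). Reduce: 4327 ≡ 1284 (mod 3043). Now have -(1284 / 3043).
Factor out 2: 1284 = 2^2·321. Since 3043 ≡ 3 (mod 8), (2 / 3043) = -1, and (2 / 3043)^2 = +1. Now have -(321 / 3043).
321 ≡ 1 (mod 4), so quadratic reciprocity gives (321 / 3043) = (3043 / 321). Reduce: 3043 ≡ 154 (mod 321). Now have -(154 / 321).
Factor out 2: 154 = 2·77. Since 321 ≡ 1 (mod 8), (2 / 321) = +1. Now have -(77 / 321).
77 ≡ 1 (mod 4), so quadratic reciprocity gives (77 / 321) = (321 / 77). Reduce: 321 ≡ 13 (mod 77). Now have -(13 / 77).
13 ≡ 1 (mod 4), so quadratic reciprocity gives (13 / 77) = (77 / 13). Reduce: 77 ≡ 12 (mod 13). Now have -(12 / 13).
Factor out 2: 12 = 2^2·3. Since 13 ≡ 5 (mod 8), (2 / 13) = -1, and (2 / 13)^2 = +1. Now have -(3 / 13).
13 ≡ 1 (mod 4), so quadratic reciprocity gives (3 / 13) = (13 / 3). Reduce: 13 ≡ 1 (mod 3). Now have -(1 / 3).
(1 / 3) = 1. Collecting the sign factors: -1.

-1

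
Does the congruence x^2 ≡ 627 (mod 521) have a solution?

yes

(627|521)
  = (106|521)    [627 ≡ 106 mod 521]
  = (53|521)    [521 ≡ 1 mod 8 ⇒ (2|521) = +1]
  = (521|53)    [QR: 53 ≡ 1 mod 4, sign kept]
  = (44|53)    [521 ≡ 44 mod 53]
  = (11|53)    [53 ≡ 5 mod 8 ⇒ (2|53)^2 = +1]
  = (53|11)    [QR: 53 ≡ 1 mod 4, sign kept]
  = (9|11)    [53 ≡ 9 mod 11]
  = (11|9)    [QR: 9 ≡ 1 mod 4, sign kept]
  = (2|9)    [11 ≡ 2 mod 9]
  = (1|9)    [9 ≡ 1 mod 8 ⇒ (2|9) = +1]
  = 1    [(1|9) = 1]
(627|521) = 1, and 521 is prime, so 627 is a quadratic residue mod 521.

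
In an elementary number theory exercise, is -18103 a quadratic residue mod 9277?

no

(-18103/9277)
  = (18103/9277)    [9277 ≡ 1 mod 4 ⇒ (-1/9277) = +1]
  = (8826/9277)    [18103 ≡ 8826 mod 9277]
  = -(4413/9277)    [9277 ≡ 5 mod 8 ⇒ (2/9277) = -1]
  = -(9277/4413)    [QR: 4413 ≡ 1 mod 4, sign kept]
  = -(451/4413)    [9277 ≡ 451 mod 4413]
  = -(4413/451)    [QR: 4413 ≡ 1 mod 4, sign kept]
  = -(354/451)    [4413 ≡ 354 mod 451]
  = (177/451)    [451 ≡ 3 mod 8 ⇒ (2/451) = -1]
  = (451/177)    [QR: 177 ≡ 1 mod 4, sign kept]
  = (97/177)    [451 ≡ 97 mod 177]
  = (177/97)    [QR: 97 ≡ 1 mod 4, sign kept]
  = (80/97)    [177 ≡ 80 mod 97]
  = (5/97)    [97 ≡ 1 mod 8 ⇒ (2/97)^4 = +1]
  = (97/5)    [QR: 5 ≡ 1 mod 4, sign kept]
  = (2/5)    [97 ≡ 2 mod 5]
  = -(1/5)    [5 ≡ 5 mod 8 ⇒ (2/5) = -1]
  = -1    [(1/5) = 1]
(-18103/9277) = -1, and 9277 is prime, so -18103 is not a quadratic residue mod 9277.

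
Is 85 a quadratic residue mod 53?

(85/53)
  = (32/53)    [85 ≡ 32 mod 53]
  = -(1/53)    [53 ≡ 5 mod 8 ⇒ (2/53)^5 = -1]
  = -1    [(1/53) = 1]
(85/53) = -1, and 53 is prime, so 85 is not a quadratic residue mod 53.

no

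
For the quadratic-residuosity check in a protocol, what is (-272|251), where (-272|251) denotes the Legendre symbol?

-1

(-272|251)
  = (230|251)    [-272 ≡ 230 mod 251]
  = -(115|251)    [251 ≡ 3 mod 8 ⇒ (2|251) = -1]
  = (251|115)    [QR: both ≡ 3 mod 4, sign flips]
  = (21|115)    [251 ≡ 21 mod 115]
  = (115|21)    [QR: 21 ≡ 1 mod 4, sign kept]
  = (10|21)    [115 ≡ 10 mod 21]
  = -(5|21)    [21 ≡ 5 mod 8 ⇒ (2|21) = -1]
  = -(21|5)    [QR: 5 ≡ 1 mod 4, sign kept]
  = -(1|5)    [21 ≡ 1 mod 5]
  = -1    [(1|5) = 1]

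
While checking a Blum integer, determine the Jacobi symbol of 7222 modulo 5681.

0

Reduce the numerator: 7222 ≡ 1541 (mod 5681), so (7222|5681) = (1541|5681).
1541 ≡ 1 (mod 4), so quadratic reciprocity gives (1541|5681) = (5681|1541). Reduce: 5681 ≡ 1058 (mod 1541). Now have (1058|1541).
Factor out 2: 1058 = 2·529. Since 1541 ≡ 5 (mod 8), (2|1541) = -1. Now have -(529|1541).
529 ≡ 1 (mod 4), so quadratic reciprocity gives (529|1541) = (1541|529). Reduce: 1541 ≡ 483 (mod 529). Now have -(483|529).
529 ≡ 1 (mod 4), so quadratic reciprocity gives (483|529) = (529|483). Reduce: 529 ≡ 46 (mod 483). Now have -(46|483).
Factor out 2: 46 = 2·23. Since 483 ≡ 3 (mod 8), (2|483) = -1. Now have (23|483).
Both 23 ≡ 3 and 483 ≡ 3 (mod 4), so reciprocity gives (23|483) = -(483|23). Reduce: 483 ≡ 0 (mod 23). Now have -(0|23).
The numerator is now 0 with denominator 23 > 1: the symbol is 0.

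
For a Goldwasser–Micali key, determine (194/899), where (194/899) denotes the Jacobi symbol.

Factor out 2: 194 = 2·97. Since 899 ≡ 3 (mod 8), (2/899) = -1. Now have -(97/899).
97 ≡ 1 (mod 4), so quadratic reciprocity gives (97/899) = (899/97). Reduce: 899 ≡ 26 (mod 97). Now have -(26/97).
Factor out 2: 26 = 2·13. Since 97 ≡ 1 (mod 8), (2/97) = +1. Now have -(13/97).
13 ≡ 1 (mod 4), so quadratic reciprocity gives (13/97) = (97/13). Reduce: 97 ≡ 6 (mod 13). Now have -(6/13).
Factor out 2: 6 = 2·3. Since 13 ≡ 5 (mod 8), (2/13) = -1. Now have (3/13).
13 ≡ 1 (mod 4), so quadratic reciprocity gives (3/13) = (13/3). Reduce: 13 ≡ 1 (mod 3). Now have (1/3).
(1/3) = 1. Collecting the sign factors: 1.

1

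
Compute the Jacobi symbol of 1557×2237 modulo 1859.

By multiplicativity, (1557·2237 / 1859) = (1557 / 1859)·(2237 / 1859).
First factor (1557 / 1859):
1557 ≡ 1 (mod 4), so quadratic reciprocity gives (1557 / 1859) = (1859 / 1557). Reduce: 1859 ≡ 302 (mod 1557). Now have (302 / 1557).
Factor out 2: 302 = 2·151. Since 1557 ≡ 5 (mod 8), (2 / 1557) = -1. Now have -(151 / 1557).
1557 ≡ 1 (mod 4), so quadratic reciprocity gives (151 / 1557) = (1557 / 151). Reduce: 1557 ≡ 47 (mod 151). Now have -(47 / 151).
Both 47 ≡ 3 and 151 ≡ 3 (mod 4), so reciprocity gives (47 / 151) = -(151 / 47). Reduce: 151 ≡ 10 (mod 47). Now have (10 / 47).
Factor out 2: 10 = 2·5. Since 47 ≡ 7 (mod 8), (2 / 47) = +1. Now have (5 / 47).
5 ≡ 1 (mod 4), so quadratic reciprocity gives (5 / 47) = (47 / 5). Reduce: 47 ≡ 2 (mod 5). Now have (2 / 5).
Factor out 2: 2 = 2. Since 5 ≡ 5 (mod 8), (2 / 5) = -1. Now have -(1 / 5).
(1 / 5) = 1. Collecting the sign factors: -1.
Second factor (2237 / 1859):
Reduce the numerator: 2237 ≡ 378 (mod 1859), so (2237 / 1859) = (378 / 1859).
Factor out 2: 378 = 2·189. Since 1859 ≡ 3 (mod 8), (2 / 1859) = -1. Now have -(189 / 1859).
189 ≡ 1 (mod 4), so quadratic reciprocity gives (189 / 1859) = (1859 / 189). Reduce: 1859 ≡ 158 (mod 189). Now have -(158 / 189).
Factor out 2: 158 = 2·79. Since 189 ≡ 5 (mod 8), (2 / 189) = -1. Now have (79 / 189).
189 ≡ 1 (mod 4), so quadratic reciprocity gives (79 / 189) = (189 / 79). Reduce: 189 ≡ 31 (mod 79). Now have (31 / 79).
Both 31 ≡ 3 and 79 ≡ 3 (mod 4), so reciprocity gives (31 / 79) = -(79 / 31). Reduce: 79 ≡ 17 (mod 31). Now have -(17 / 31).
17 ≡ 1 (mod 4), so quadratic reciprocity gives (17 / 31) = (31 / 17). Reduce: 31 ≡ 14 (mod 17). Now have -(14 / 17).
Factor out 2: 14 = 2·7. Since 17 ≡ 1 (mod 8), (2 / 17) = +1. Now have -(7 / 17).
17 ≡ 1 (mod 4), so quadratic reciprocity gives (7 / 17) = (17 / 7). Reduce: 17 ≡ 3 (mod 7). Now have -(3 / 7).
Both 3 ≡ 3 and 7 ≡ 3 (mod 4), so reciprocity gives (3 / 7) = -(7 / 3). Reduce: 7 ≡ 1 (mod 3). Now have (1 / 3).
(1 / 3) = 1. Collecting the sign factors: 1.
Product: (-1)·(1) = -1.

-1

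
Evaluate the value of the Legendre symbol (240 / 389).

(240 / 389)
  = (15 / 389)    [389 ≡ 5 mod 8 ⇒ (2 / 389)^4 = +1]
  = (389 / 15)    [QR: 389 ≡ 1 mod 4, sign kept]
  = (14 / 15)    [389 ≡ 14 mod 15]
  = (7 / 15)    [15 ≡ 7 mod 8 ⇒ (2 / 15) = +1]
  = -(15 / 7)    [QR: both ≡ 3 mod 4, sign flips]
  = -(1 / 7)    [15 ≡ 1 mod 7]
  = -1    [(1 / 7) = 1]

-1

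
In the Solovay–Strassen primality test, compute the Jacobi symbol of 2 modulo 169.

1

Factor out 2: 2 = 2. Since 169 ≡ 1 (mod 8), (2/169) = +1. Now have (1/169).
(1/169) = 1. Collecting the sign factors: 1.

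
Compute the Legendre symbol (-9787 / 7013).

-1

(-9787 / 7013)
  = (9787 / 7013)    [7013 ≡ 1 mod 4 ⇒ (-1 / 7013) = +1]
  = (2774 / 7013)    [9787 ≡ 2774 mod 7013]
  = -(1387 / 7013)    [7013 ≡ 5 mod 8 ⇒ (2 / 7013) = -1]
  = -(7013 / 1387)    [QR: 7013 ≡ 1 mod 4, sign kept]
  = -(78 / 1387)    [7013 ≡ 78 mod 1387]
  = (39 / 1387)    [1387 ≡ 3 mod 8 ⇒ (2 / 1387) = -1]
  = -(1387 / 39)    [QR: both ≡ 3 mod 4, sign flips]
  = -(22 / 39)    [1387 ≡ 22 mod 39]
  = -(11 / 39)    [39 ≡ 7 mod 8 ⇒ (2 / 39) = +1]
  = (39 / 11)    [QR: both ≡ 3 mod 4, sign flips]
  = (6 / 11)    [39 ≡ 6 mod 11]
  = -(3 / 11)    [11 ≡ 3 mod 8 ⇒ (2 / 11) = -1]
  = (11 / 3)    [QR: both ≡ 3 mod 4, sign flips]
  = (2 / 3)    [11 ≡ 2 mod 3]
  = -(1 / 3)    [3 ≡ 3 mod 8 ⇒ (2 / 3) = -1]
  = -1    [(1 / 3) = 1]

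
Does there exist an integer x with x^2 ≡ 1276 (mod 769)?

Reduce the numerator: 1276 ≡ 507 (mod 769), so (1276/769) = (507/769).
769 ≡ 1 (mod 4), so quadratic reciprocity gives (507/769) = (769/507). Reduce: 769 ≡ 262 (mod 507). Now have (262/507).
Factor out 2: 262 = 2·131. Since 507 ≡ 3 (mod 8), (2/507) = -1. Now have -(131/507).
Both 131 ≡ 3 and 507 ≡ 3 (mod 4), so reciprocity gives (131/507) = -(507/131). Reduce: 507 ≡ 114 (mod 131). Now have (114/131).
Factor out 2: 114 = 2·57. Since 131 ≡ 3 (mod 8), (2/131) = -1. Now have -(57/131).
57 ≡ 1 (mod 4), so quadratic reciprocity gives (57/131) = (131/57). Reduce: 131 ≡ 17 (mod 57). Now have -(17/57).
17 ≡ 1 (mod 4), so quadratic reciprocity gives (17/57) = (57/17). Reduce: 57 ≡ 6 (mod 17). Now have -(6/17).
Factor out 2: 6 = 2·3. Since 17 ≡ 1 (mod 8), (2/17) = +1. Now have -(3/17).
17 ≡ 1 (mod 4), so quadratic reciprocity gives (3/17) = (17/3). Reduce: 17 ≡ 2 (mod 3). Now have -(2/3).
Factor out 2: 2 = 2. Since 3 ≡ 3 (mod 8), (2/3) = -1. Now have (1/3).
(1/3) = 1. Collecting the sign factors: 1.
(1276/769) = 1, and 769 is prime, so 1276 is a quadratic residue mod 769.

yes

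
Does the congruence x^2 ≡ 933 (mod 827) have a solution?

(933|827)
  = (106|827)    [933 ≡ 106 mod 827]
  = -(53|827)    [827 ≡ 3 mod 8 ⇒ (2|827) = -1]
  = -(827|53)    [QR: 53 ≡ 1 mod 4, sign kept]
  = -(32|53)    [827 ≡ 32 mod 53]
  = (1|53)    [53 ≡ 5 mod 8 ⇒ (2|53)^5 = -1]
  = 1    [(1|53) = 1]
The Legendre symbol is 1, so x^2 ≡ 933 (mod 827) has solution.

yes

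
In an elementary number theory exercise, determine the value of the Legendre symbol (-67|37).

(-67|37)
  = (67|37)    [37 ≡ 1 mod 4 ⇒ (-1|37) = +1]
  = (30|37)    [67 ≡ 30 mod 37]
  = -(15|37)    [37 ≡ 5 mod 8 ⇒ (2|37) = -1]
  = -(37|15)    [QR: 37 ≡ 1 mod 4, sign kept]
  = -(7|15)    [37 ≡ 7 mod 15]
  = (15|7)    [QR: both ≡ 3 mod 4, sign flips]
  = (1|7)    [15 ≡ 1 mod 7]
  = 1    [(1|7) = 1]

1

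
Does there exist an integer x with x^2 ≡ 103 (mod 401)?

(103/401)
  = (401/103)    [QR: 401 ≡ 1 mod 4, sign kept]
  = (92/103)    [401 ≡ 92 mod 103]
  = (23/103)    [103 ≡ 7 mod 8 ⇒ (2/103)^2 = +1]
  = -(103/23)    [QR: both ≡ 3 mod 4, sign flips]
  = -(11/23)    [103 ≡ 11 mod 23]
  = (23/11)    [QR: both ≡ 3 mod 4, sign flips]
  = (1/11)    [23 ≡ 1 mod 11]
  = 1    [(1/11) = 1]
(103/401) = 1, and 401 is prime, so 103 is a quadratic residue mod 401.

yes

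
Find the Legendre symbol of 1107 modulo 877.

1

Reduce the numerator: 1107 ≡ 230 (mod 877), so (1107/877) = (230/877).
Factor out 2: 230 = 2·115. Since 877 ≡ 5 (mod 8), (2/877) = -1. Now have -(115/877).
877 ≡ 1 (mod 4), so quadratic reciprocity gives (115/877) = (877/115). Reduce: 877 ≡ 72 (mod 115). Now have -(72/115).
Factor out 2: 72 = 2^3·9. Since 115 ≡ 3 (mod 8), (2/115) = -1, and (2/115)^3 = -1. Now have (9/115).
9 ≡ 1 (mod 4), so quadratic reciprocity gives (9/115) = (115/9). Reduce: 115 ≡ 7 (mod 9). Now have (7/9).
9 ≡ 1 (mod 4), so quadratic reciprocity gives (7/9) = (9/7). Reduce: 9 ≡ 2 (mod 7). Now have (2/7).
Factor out 2: 2 = 2. Since 7 ≡ 7 (mod 8), (2/7) = +1. Now have (1/7).
(1/7) = 1. Collecting the sign factors: 1.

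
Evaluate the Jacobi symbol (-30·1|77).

-1

By multiplicativity, (-30·1|77) = (-30|77)·(1|77).
First factor (-30|77):
Reduce the numerator: -30 ≡ 47 (mod 77), so (-30|77) = (47|77).
77 ≡ 1 (mod 4), so quadratic reciprocity gives (47|77) = (77|47). Reduce: 77 ≡ 30 (mod 47). Now have (30|47).
Factor out 2: 30 = 2·15. Since 47 ≡ 7 (mod 8), (2|47) = +1. Now have (15|47).
Both 15 ≡ 3 and 47 ≡ 3 (mod 4), so reciprocity gives (15|47) = -(47|15). Reduce: 47 ≡ 2 (mod 15). Now have -(2|15).
Factor out 2: 2 = 2. Since 15 ≡ 7 (mod 8), (2|15) = +1. Now have -(1|15).
(1|15) = 1. Collecting the sign factors: -1.
Second factor (1|77):
(1|77) = 1. Collecting the sign factors: 1.
Product: (-1)·(1) = -1.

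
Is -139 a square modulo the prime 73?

no

(-139/73)
  = (7/73)    [-139 ≡ 7 mod 73]
  = (73/7)    [QR: 73 ≡ 1 mod 4, sign kept]
  = (3/7)    [73 ≡ 3 mod 7]
  = -(7/3)    [QR: both ≡ 3 mod 4, sign flips]
  = -(1/3)    [7 ≡ 1 mod 3]
  = -1    [(1/3) = 1]
(-139/73) = -1, and 73 is prime, so -139 is not a quadratic residue mod 73.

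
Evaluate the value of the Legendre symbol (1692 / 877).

-1

Reduce the numerator: 1692 ≡ 815 (mod 877), so (1692 / 877) = (815 / 877).
877 ≡ 1 (mod 4), so quadratic reciprocity gives (815 / 877) = (877 / 815). Reduce: 877 ≡ 62 (mod 815). Now have (62 / 815).
Factor out 2: 62 = 2·31. Since 815 ≡ 7 (mod 8), (2 / 815) = +1. Now have (31 / 815).
Both 31 ≡ 3 and 815 ≡ 3 (mod 4), so reciprocity gives (31 / 815) = -(815 / 31). Reduce: 815 ≡ 9 (mod 31). Now have -(9 / 31).
9 ≡ 1 (mod 4), so quadratic reciprocity gives (9 / 31) = (31 / 9). Reduce: 31 ≡ 4 (mod 9). Now have -(4 / 9).
Factor out 2: 4 = 2^2. Since 9 ≡ 1 (mod 8), (2 / 9) = +1, and (2 / 9)^2 = +1. Now have -(1 / 9).
(1 / 9) = 1. Collecting the sign factors: -1.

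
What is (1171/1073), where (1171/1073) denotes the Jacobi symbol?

1

Reduce the numerator: 1171 ≡ 98 (mod 1073), so (1171/1073) = (98/1073).
Factor out 2: 98 = 2·49. Since 1073 ≡ 1 (mod 8), (2/1073) = +1. Now have (49/1073).
49 ≡ 1 (mod 4), so quadratic reciprocity gives (49/1073) = (1073/49). Reduce: 1073 ≡ 44 (mod 49). Now have (44/49).
Factor out 2: 44 = 2^2·11. Since 49 ≡ 1 (mod 8), (2/49) = +1, and (2/49)^2 = +1. Now have (11/49).
49 ≡ 1 (mod 4), so quadratic reciprocity gives (11/49) = (49/11). Reduce: 49 ≡ 5 (mod 11). Now have (5/11).
5 ≡ 1 (mod 4), so quadratic reciprocity gives (5/11) = (11/5). Reduce: 11 ≡ 1 (mod 5). Now have (1/5).
(1/5) = 1. Collecting the sign factors: 1.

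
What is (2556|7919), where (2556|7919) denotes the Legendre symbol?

(2556|7919)
  = (639|7919)    [7919 ≡ 7 mod 8 ⇒ (2|7919)^2 = +1]
  = -(7919|639)    [QR: both ≡ 3 mod 4, sign flips]
  = -(251|639)    [7919 ≡ 251 mod 639]
  = (639|251)    [QR: both ≡ 3 mod 4, sign flips]
  = (137|251)    [639 ≡ 137 mod 251]
  = (251|137)    [QR: 137 ≡ 1 mod 4, sign kept]
  = (114|137)    [251 ≡ 114 mod 137]
  = (57|137)    [137 ≡ 1 mod 8 ⇒ (2|137) = +1]
  = (137|57)    [QR: 57 ≡ 1 mod 4, sign kept]
  = (23|57)    [137 ≡ 23 mod 57]
  = (57|23)    [QR: 57 ≡ 1 mod 4, sign kept]
  = (11|23)    [57 ≡ 11 mod 23]
  = -(23|11)    [QR: both ≡ 3 mod 4, sign flips]
  = -(1|11)    [23 ≡ 1 mod 11]
  = -1    [(1|11) = 1]

-1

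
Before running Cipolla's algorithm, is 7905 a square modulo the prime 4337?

yes

(7905|4337)
  = (3568|4337)    [7905 ≡ 3568 mod 4337]
  = (223|4337)    [4337 ≡ 1 mod 8 ⇒ (2|4337)^4 = +1]
  = (4337|223)    [QR: 4337 ≡ 1 mod 4, sign kept]
  = (100|223)    [4337 ≡ 100 mod 223]
  = (25|223)    [223 ≡ 7 mod 8 ⇒ (2|223)^2 = +1]
  = (223|25)    [QR: 25 ≡ 1 mod 4, sign kept]
  = (23|25)    [223 ≡ 23 mod 25]
  = (25|23)    [QR: 25 ≡ 1 mod 4, sign kept]
  = (2|23)    [25 ≡ 2 mod 23]
  = (1|23)    [23 ≡ 7 mod 8 ⇒ (2|23) = +1]
  = 1    [(1|23) = 1]
(7905|4337) = 1, and 4337 is prime, so 7905 is a quadratic residue mod 4337.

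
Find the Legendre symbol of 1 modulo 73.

(1/73)
  = 1    [(1/73) = 1]

1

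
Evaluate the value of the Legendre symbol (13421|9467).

Reduce the numerator: 13421 ≡ 3954 (mod 9467), so (13421|9467) = (3954|9467).
Factor out 2: 3954 = 2·1977. Since 9467 ≡ 3 (mod 8), (2|9467) = -1. Now have -(1977|9467).
1977 ≡ 1 (mod 4), so quadratic reciprocity gives (1977|9467) = (9467|1977). Reduce: 9467 ≡ 1559 (mod 1977). Now have -(1559|1977).
1977 ≡ 1 (mod 4), so quadratic reciprocity gives (1559|1977) = (1977|1559). Reduce: 1977 ≡ 418 (mod 1559). Now have -(418|1559).
Factor out 2: 418 = 2·209. Since 1559 ≡ 7 (mod 8), (2|1559) = +1. Now have -(209|1559).
209 ≡ 1 (mod 4), so quadratic reciprocity gives (209|1559) = (1559|209). Reduce: 1559 ≡ 96 (mod 209). Now have -(96|209).
Factor out 2: 96 = 2^5·3. Since 209 ≡ 1 (mod 8), (2|209) = +1, and (2|209)^5 = +1. Now have -(3|209).
209 ≡ 1 (mod 4), so quadratic reciprocity gives (3|209) = (209|3). Reduce: 209 ≡ 2 (mod 3). Now have -(2|3).
Factor out 2: 2 = 2. Since 3 ≡ 3 (mod 8), (2|3) = -1. Now have (1|3).
(1|3) = 1. Collecting the sign factors: 1.

1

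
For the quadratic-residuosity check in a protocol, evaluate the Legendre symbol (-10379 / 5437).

(-10379 / 5437)
  = (495 / 5437)    [-10379 ≡ 495 mod 5437]
  = (5437 / 495)    [QR: 5437 ≡ 1 mod 4, sign kept]
  = (487 / 495)    [5437 ≡ 487 mod 495]
  = -(495 / 487)    [QR: both ≡ 3 mod 4, sign flips]
  = -(8 / 487)    [495 ≡ 8 mod 487]
  = -(1 / 487)    [487 ≡ 7 mod 8 ⇒ (2 / 487)^3 = +1]
  = -1    [(1 / 487) = 1]

-1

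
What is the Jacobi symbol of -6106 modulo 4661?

1

Pull out -1: (-6106/4661) = (-1/4661)·(6106/4661). Since 4661 ≡ 1 (mod 4), (-1/4661) = +1. Now have (6106/4661).
Reduce the numerator: 6106 ≡ 1445 (mod 4661), so (6106/4661) = (1445/4661).
1445 ≡ 1 (mod 4), so quadratic reciprocity gives (1445/4661) = (4661/1445). Reduce: 4661 ≡ 326 (mod 1445). Now have (326/1445).
Factor out 2: 326 = 2·163. Since 1445 ≡ 5 (mod 8), (2/1445) = -1. Now have -(163/1445).
1445 ≡ 1 (mod 4), so quadratic reciprocity gives (163/1445) = (1445/163). Reduce: 1445 ≡ 141 (mod 163). Now have -(141/163).
141 ≡ 1 (mod 4), so quadratic reciprocity gives (141/163) = (163/141). Reduce: 163 ≡ 22 (mod 141). Now have -(22/141).
Factor out 2: 22 = 2·11. Since 141 ≡ 5 (mod 8), (2/141) = -1. Now have (11/141).
141 ≡ 1 (mod 4), so quadratic reciprocity gives (11/141) = (141/11). Reduce: 141 ≡ 9 (mod 11). Now have (9/11).
9 ≡ 1 (mod 4), so quadratic reciprocity gives (9/11) = (11/9). Reduce: 11 ≡ 2 (mod 9). Now have (2/9).
Factor out 2: 2 = 2. Since 9 ≡ 1 (mod 8), (2/9) = +1. Now have (1/9).
(1/9) = 1. Collecting the sign factors: 1.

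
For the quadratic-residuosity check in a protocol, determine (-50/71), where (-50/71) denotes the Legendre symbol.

Reduce the numerator: -50 ≡ 21 (mod 71), so (-50/71) = (21/71).
21 ≡ 1 (mod 4), so quadratic reciprocity gives (21/71) = (71/21). Reduce: 71 ≡ 8 (mod 21). Now have (8/21).
Factor out 2: 8 = 2^3. Since 21 ≡ 5 (mod 8), (2/21) = -1, and (2/21)^3 = -1. Now have -(1/21).
(1/21) = 1. Collecting the sign factors: -1.

-1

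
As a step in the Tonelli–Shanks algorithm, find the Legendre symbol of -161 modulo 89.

(-161 / 89)
  = (161 / 89)    [89 ≡ 1 mod 4 ⇒ (-1 / 89) = +1]
  = (72 / 89)    [161 ≡ 72 mod 89]
  = (9 / 89)    [89 ≡ 1 mod 8 ⇒ (2 / 89)^3 = +1]
  = (89 / 9)    [QR: 9 ≡ 1 mod 4, sign kept]
  = (8 / 9)    [89 ≡ 8 mod 9]
  = (1 / 9)    [9 ≡ 1 mod 8 ⇒ (2 / 9)^3 = +1]
  = 1    [(1 / 9) = 1]

1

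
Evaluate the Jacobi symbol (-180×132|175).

0

By multiplicativity, (-180·132|175) = (-180|175)·(132|175).
First factor (-180|175):
Pull out -1: (-180|175) = (-1|175)·(180|175). Since 175 ≡ 3 (mod 4), (-1|175) = -1. Now have -(180|175).
Reduce the numerator: 180 ≡ 5 (mod 175), so (180|175) = (5|175).
5 ≡ 1 (mod 4), so quadratic reciprocity gives (5|175) = (175|5). Reduce: 175 ≡ 0 (mod 5). Now have -(0|5).
The numerator is now 0 with denominator 5 > 1: the symbol is 0.
Second factor (132|175):
Factor out 2: 132 = 2^2·33. Since 175 ≡ 7 (mod 8), (2|175) = +1, and (2|175)^2 = +1. Now have (33|175).
33 ≡ 1 (mod 4), so quadratic reciprocity gives (33|175) = (175|33). Reduce: 175 ≡ 10 (mod 33). Now have (10|33).
Factor out 2: 10 = 2·5. Since 33 ≡ 1 (mod 8), (2|33) = +1. Now have (5|33).
5 ≡ 1 (mod 4), so quadratic reciprocity gives (5|33) = (33|5). Reduce: 33 ≡ 3 (mod 5). Now have (3|5).
5 ≡ 1 (mod 4), so quadratic reciprocity gives (3|5) = (5|3). Reduce: 5 ≡ 2 (mod 3). Now have (2|3).
Factor out 2: 2 = 2. Since 3 ≡ 3 (mod 8), (2|3) = -1. Now have -(1|3).
(1|3) = 1. Collecting the sign factors: -1.
Product: (0)·(-1) = 0.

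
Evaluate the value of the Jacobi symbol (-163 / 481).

1

(-163 / 481)
  = (318 / 481)    [-163 ≡ 318 mod 481]
  = (159 / 481)    [481 ≡ 1 mod 8 ⇒ (2 / 481) = +1]
  = (481 / 159)    [QR: 481 ≡ 1 mod 4, sign kept]
  = (4 / 159)    [481 ≡ 4 mod 159]
  = (1 / 159)    [159 ≡ 7 mod 8 ⇒ (2 / 159)^2 = +1]
  = 1    [(1 / 159) = 1]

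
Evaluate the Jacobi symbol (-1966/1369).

1

(-1966/1369)
  = (772/1369)    [-1966 ≡ 772 mod 1369]
  = (193/1369)    [1369 ≡ 1 mod 8 ⇒ (2/1369)^2 = +1]
  = (1369/193)    [QR: 193 ≡ 1 mod 4, sign kept]
  = (18/193)    [1369 ≡ 18 mod 193]
  = (9/193)    [193 ≡ 1 mod 8 ⇒ (2/193) = +1]
  = (193/9)    [QR: 9 ≡ 1 mod 4, sign kept]
  = (4/9)    [193 ≡ 4 mod 9]
  = (1/9)    [9 ≡ 1 mod 8 ⇒ (2/9)^2 = +1]
  = 1    [(1/9) = 1]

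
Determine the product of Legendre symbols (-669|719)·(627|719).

1

By multiplicativity, (-669·627|719) = (-669|719)·(627|719).
First factor (-669|719):
Reduce the numerator: -669 ≡ 50 (mod 719), so (-669|719) = (50|719).
Factor out 2: 50 = 2·25. Since 719 ≡ 7 (mod 8), (2|719) = +1. Now have (25|719).
25 ≡ 1 (mod 4), so quadratic reciprocity gives (25|719) = (719|25). Reduce: 719 ≡ 19 (mod 25). Now have (19|25).
25 ≡ 1 (mod 4), so quadratic reciprocity gives (19|25) = (25|19). Reduce: 25 ≡ 6 (mod 19). Now have (6|19).
Factor out 2: 6 = 2·3. Since 19 ≡ 3 (mod 8), (2|19) = -1. Now have -(3|19).
Both 3 ≡ 3 and 19 ≡ 3 (mod 4), so reciprocity gives (3|19) = -(19|3). Reduce: 19 ≡ 1 (mod 3). Now have (1|3).
(1|3) = 1. Collecting the sign factors: 1.
Second factor (627|719):
Both 627 ≡ 3 and 719 ≡ 3 (mod 4), so reciprocity gives (627|719) = -(719|627). Reduce: 719 ≡ 92 (mod 627). Now have -(92|627).
Factor out 2: 92 = 2^2·23. Since 627 ≡ 3 (mod 8), (2|627) = -1, and (2|627)^2 = +1. Now have -(23|627).
Both 23 ≡ 3 and 627 ≡ 3 (mod 4), so reciprocity gives (23|627) = -(627|23). Reduce: 627 ≡ 6 (mod 23). Now have (6|23).
Factor out 2: 6 = 2·3. Since 23 ≡ 7 (mod 8), (2|23) = +1. Now have (3|23).
Both 3 ≡ 3 and 23 ≡ 3 (mod 4), so reciprocity gives (3|23) = -(23|3). Reduce: 23 ≡ 2 (mod 3). Now have -(2|3).
Factor out 2: 2 = 2. Since 3 ≡ 3 (mod 8), (2|3) = -1. Now have (1|3).
(1|3) = 1. Collecting the sign factors: 1.
Product: (1)·(1) = 1.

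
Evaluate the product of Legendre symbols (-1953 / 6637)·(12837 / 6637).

By multiplicativity, (-1953·12837 / 6637) = (-1953 / 6637)·(12837 / 6637).
First factor (-1953 / 6637):
(-1953 / 6637)
  = (1953 / 6637)    [6637 ≡ 1 mod 4 ⇒ (-1 / 6637) = +1]
  = (6637 / 1953)    [QR: 1953 ≡ 1 mod 4, sign kept]
  = (778 / 1953)    [6637 ≡ 778 mod 1953]
  = (389 / 1953)    [1953 ≡ 1 mod 8 ⇒ (2 / 1953) = +1]
  = (1953 / 389)    [QR: 389 ≡ 1 mod 4, sign kept]
  = (8 / 389)    [1953 ≡ 8 mod 389]
  = -(1 / 389)    [389 ≡ 5 mod 8 ⇒ (2 / 389)^3 = -1]
  = -1    [(1 / 389) = 1]
Second factor (12837 / 6637):
(12837 / 6637)
  = (6200 / 6637)    [12837 ≡ 6200 mod 6637]
  = -(775 / 6637)    [6637 ≡ 5 mod 8 ⇒ (2 / 6637)^3 = -1]
  = -(6637 / 775)    [QR: 6637 ≡ 1 mod 4, sign kept]
  = -(437 / 775)    [6637 ≡ 437 mod 775]
  = -(775 / 437)    [QR: 437 ≡ 1 mod 4, sign kept]
  = -(338 / 437)    [775 ≡ 338 mod 437]
  = (169 / 437)    [437 ≡ 5 mod 8 ⇒ (2 / 437) = -1]
  = (437 / 169)    [QR: 169 ≡ 1 mod 4, sign kept]
  = (99 / 169)    [437 ≡ 99 mod 169]
  = (169 / 99)    [QR: 169 ≡ 1 mod 4, sign kept]
  = (70 / 99)    [169 ≡ 70 mod 99]
  = -(35 / 99)    [99 ≡ 3 mod 8 ⇒ (2 / 99) = -1]
  = (99 / 35)    [QR: both ≡ 3 mod 4, sign flips]
  = (29 / 35)    [99 ≡ 29 mod 35]
  = (35 / 29)    [QR: 29 ≡ 1 mod 4, sign kept]
  = (6 / 29)    [35 ≡ 6 mod 29]
  = -(3 / 29)    [29 ≡ 5 mod 8 ⇒ (2 / 29) = -1]
  = -(29 / 3)    [QR: 29 ≡ 1 mod 4, sign kept]
  = -(2 / 3)    [29 ≡ 2 mod 3]
  = (1 / 3)    [3 ≡ 3 mod 8 ⇒ (2 / 3) = -1]
  = 1    [(1 / 3) = 1]
Product: (-1)·(1) = -1.

-1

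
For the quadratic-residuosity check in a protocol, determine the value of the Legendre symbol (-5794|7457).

Reduce the numerator: -5794 ≡ 1663 (mod 7457), so (-5794|7457) = (1663|7457).
7457 ≡ 1 (mod 4), so quadratic reciprocity gives (1663|7457) = (7457|1663). Reduce: 7457 ≡ 805 (mod 1663). Now have (805|1663).
805 ≡ 1 (mod 4), so quadratic reciprocity gives (805|1663) = (1663|805). Reduce: 1663 ≡ 53 (mod 805). Now have (53|805).
53 ≡ 1 (mod 4), so quadratic reciprocity gives (53|805) = (805|53). Reduce: 805 ≡ 10 (mod 53). Now have (10|53).
Factor out 2: 10 = 2·5. Since 53 ≡ 5 (mod 8), (2|53) = -1. Now have -(5|53).
5 ≡ 1 (mod 4), so quadratic reciprocity gives (5|53) = (53|5). Reduce: 53 ≡ 3 (mod 5). Now have -(3|5).
5 ≡ 1 (mod 4), so quadratic reciprocity gives (3|5) = (5|3). Reduce: 5 ≡ 2 (mod 3). Now have -(2|3).
Factor out 2: 2 = 2. Since 3 ≡ 3 (mod 8), (2|3) = -1. Now have (1|3).
(1|3) = 1. Collecting the sign factors: 1.

1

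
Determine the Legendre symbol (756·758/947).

By multiplicativity, (756·758/947) = (756/947)·(758/947).
First factor (756/947):
(756/947)
  = (189/947)    [947 ≡ 3 mod 8 ⇒ (2/947)^2 = +1]
  = (947/189)    [QR: 189 ≡ 1 mod 4, sign kept]
  = (2/189)    [947 ≡ 2 mod 189]
  = -(1/189)    [189 ≡ 5 mod 8 ⇒ (2/189) = -1]
  = -1    [(1/189) = 1]
Second factor (758/947):
(758/947)
  = -(379/947)    [947 ≡ 3 mod 8 ⇒ (2/947) = -1]
  = (947/379)    [QR: both ≡ 3 mod 4, sign flips]
  = (189/379)    [947 ≡ 189 mod 379]
  = (379/189)    [QR: 189 ≡ 1 mod 4, sign kept]
  = (1/189)    [379 ≡ 1 mod 189]
  = 1    [(1/189) = 1]
Product: (-1)·(1) = -1.

-1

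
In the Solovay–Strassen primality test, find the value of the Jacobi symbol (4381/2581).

(4381/2581)
  = (1800/2581)    [4381 ≡ 1800 mod 2581]
  = -(225/2581)    [2581 ≡ 5 mod 8 ⇒ (2/2581)^3 = -1]
  = -(2581/225)    [QR: 225 ≡ 1 mod 4, sign kept]
  = -(106/225)    [2581 ≡ 106 mod 225]
  = -(53/225)    [225 ≡ 1 mod 8 ⇒ (2/225) = +1]
  = -(225/53)    [QR: 53 ≡ 1 mod 4, sign kept]
  = -(13/53)    [225 ≡ 13 mod 53]
  = -(53/13)    [QR: 13 ≡ 1 mod 4, sign kept]
  = -(1/13)    [53 ≡ 1 mod 13]
  = -1    [(1/13) = 1]

-1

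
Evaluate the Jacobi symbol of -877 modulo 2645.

(-877/2645)
  = (1768/2645)    [-877 ≡ 1768 mod 2645]
  = -(221/2645)    [2645 ≡ 5 mod 8 ⇒ (2/2645)^3 = -1]
  = -(2645/221)    [QR: 221 ≡ 1 mod 4, sign kept]
  = -(214/221)    [2645 ≡ 214 mod 221]
  = (107/221)    [221 ≡ 5 mod 8 ⇒ (2/221) = -1]
  = (221/107)    [QR: 221 ≡ 1 mod 4, sign kept]
  = (7/107)    [221 ≡ 7 mod 107]
  = -(107/7)    [QR: both ≡ 3 mod 4, sign flips]
  = -(2/7)    [107 ≡ 2 mod 7]
  = -(1/7)    [7 ≡ 7 mod 8 ⇒ (2/7) = +1]
  = -1    [(1/7) = 1]

-1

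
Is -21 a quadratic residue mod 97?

(-21|97)
  = (76|97)    [-21 ≡ 76 mod 97]
  = (19|97)    [97 ≡ 1 mod 8 ⇒ (2|97)^2 = +1]
  = (97|19)    [QR: 97 ≡ 1 mod 4, sign kept]
  = (2|19)    [97 ≡ 2 mod 19]
  = -(1|19)    [19 ≡ 3 mod 8 ⇒ (2|19) = -1]
  = -1    [(1|19) = 1]
The Legendre symbol is -1, so x^2 ≡ -21 (mod 97) has no solution.

no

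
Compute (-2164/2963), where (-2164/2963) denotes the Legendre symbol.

(-2164/2963)
  = -(2164/2963)    [2963 ≡ 3 mod 4 ⇒ (-1/2963) = -1]
  = -(541/2963)    [2963 ≡ 3 mod 8 ⇒ (2/2963)^2 = +1]
  = -(2963/541)    [QR: 541 ≡ 1 mod 4, sign kept]
  = -(258/541)    [2963 ≡ 258 mod 541]
  = (129/541)    [541 ≡ 5 mod 8 ⇒ (2/541) = -1]
  = (541/129)    [QR: 129 ≡ 1 mod 4, sign kept]
  = (25/129)    [541 ≡ 25 mod 129]
  = (129/25)    [QR: 25 ≡ 1 mod 4, sign kept]
  = (4/25)    [129 ≡ 4 mod 25]
  = (1/25)    [25 ≡ 1 mod 8 ⇒ (2/25)^2 = +1]
  = 1    [(1/25) = 1]

1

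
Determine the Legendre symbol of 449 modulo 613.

1

449 ≡ 1 (mod 4), so quadratic reciprocity gives (449 / 613) = (613 / 449). Reduce: 613 ≡ 164 (mod 449). Now have (164 / 449).
Factor out 2: 164 = 2^2·41. Since 449 ≡ 1 (mod 8), (2 / 449) = +1, and (2 / 449)^2 = +1. Now have (41 / 449).
41 ≡ 1 (mod 4), so quadratic reciprocity gives (41 / 449) = (449 / 41). Reduce: 449 ≡ 39 (mod 41). Now have (39 / 41).
41 ≡ 1 (mod 4), so quadratic reciprocity gives (39 / 41) = (41 / 39). Reduce: 41 ≡ 2 (mod 39). Now have (2 / 39).
Factor out 2: 2 = 2. Since 39 ≡ 7 (mod 8), (2 / 39) = +1. Now have (1 / 39).
(1 / 39) = 1. Collecting the sign factors: 1.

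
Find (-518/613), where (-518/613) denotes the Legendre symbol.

-1

(-518/613)
  = (95/613)    [-518 ≡ 95 mod 613]
  = (613/95)    [QR: 613 ≡ 1 mod 4, sign kept]
  = (43/95)    [613 ≡ 43 mod 95]
  = -(95/43)    [QR: both ≡ 3 mod 4, sign flips]
  = -(9/43)    [95 ≡ 9 mod 43]
  = -(43/9)    [QR: 9 ≡ 1 mod 4, sign kept]
  = -(7/9)    [43 ≡ 7 mod 9]
  = -(9/7)    [QR: 9 ≡ 1 mod 4, sign kept]
  = -(2/7)    [9 ≡ 2 mod 7]
  = -(1/7)    [7 ≡ 7 mod 8 ⇒ (2/7) = +1]
  = -1    [(1/7) = 1]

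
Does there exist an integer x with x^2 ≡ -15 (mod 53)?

yes

Reduce the numerator: -15 ≡ 38 (mod 53), so (-15|53) = (38|53).
Factor out 2: 38 = 2·19. Since 53 ≡ 5 (mod 8), (2|53) = -1. Now have -(19|53).
53 ≡ 1 (mod 4), so quadratic reciprocity gives (19|53) = (53|19). Reduce: 53 ≡ 15 (mod 19). Now have -(15|19).
Both 15 ≡ 3 and 19 ≡ 3 (mod 4), so reciprocity gives (15|19) = -(19|15). Reduce: 19 ≡ 4 (mod 15). Now have (4|15).
Factor out 2: 4 = 2^2. Since 15 ≡ 7 (mod 8), (2|15) = +1, and (2|15)^2 = +1. Now have (1|15).
(1|15) = 1. Collecting the sign factors: 1.
The Legendre symbol is 1, so x^2 ≡ -15 (mod 53) has solution.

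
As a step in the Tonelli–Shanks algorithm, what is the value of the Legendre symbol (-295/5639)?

(-295/5639)
  = (5344/5639)    [-295 ≡ 5344 mod 5639]
  = (167/5639)    [5639 ≡ 7 mod 8 ⇒ (2/5639)^5 = +1]
  = -(5639/167)    [QR: both ≡ 3 mod 4, sign flips]
  = -(128/167)    [5639 ≡ 128 mod 167]
  = -(1/167)    [167 ≡ 7 mod 8 ⇒ (2/167)^7 = +1]
  = -1    [(1/167) = 1]

-1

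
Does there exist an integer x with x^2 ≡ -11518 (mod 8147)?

(-11518/8147)
  = (4776/8147)    [-11518 ≡ 4776 mod 8147]
  = -(597/8147)    [8147 ≡ 3 mod 8 ⇒ (2/8147)^3 = -1]
  = -(8147/597)    [QR: 597 ≡ 1 mod 4, sign kept]
  = -(386/597)    [8147 ≡ 386 mod 597]
  = (193/597)    [597 ≡ 5 mod 8 ⇒ (2/597) = -1]
  = (597/193)    [QR: 193 ≡ 1 mod 4, sign kept]
  = (18/193)    [597 ≡ 18 mod 193]
  = (9/193)    [193 ≡ 1 mod 8 ⇒ (2/193) = +1]
  = (193/9)    [QR: 9 ≡ 1 mod 4, sign kept]
  = (4/9)    [193 ≡ 4 mod 9]
  = (1/9)    [9 ≡ 1 mod 8 ⇒ (2/9)^2 = +1]
  = 1    [(1/9) = 1]
(-11518/8147) = 1, and 8147 is prime, so -11518 is a quadratic residue mod 8147.

yes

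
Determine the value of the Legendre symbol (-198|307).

1

Reduce the numerator: -198 ≡ 109 (mod 307), so (-198|307) = (109|307).
109 ≡ 1 (mod 4), so quadratic reciprocity gives (109|307) = (307|109). Reduce: 307 ≡ 89 (mod 109). Now have (89|109).
89 ≡ 1 (mod 4), so quadratic reciprocity gives (89|109) = (109|89). Reduce: 109 ≡ 20 (mod 89). Now have (20|89).
Factor out 2: 20 = 2^2·5. Since 89 ≡ 1 (mod 8), (2|89) = +1, and (2|89)^2 = +1. Now have (5|89).
5 ≡ 1 (mod 4), so quadratic reciprocity gives (5|89) = (89|5). Reduce: 89 ≡ 4 (mod 5). Now have (4|5).
Factor out 2: 4 = 2^2. Since 5 ≡ 5 (mod 8), (2|5) = -1, and (2|5)^2 = +1. Now have (1|5).
(1|5) = 1. Collecting the sign factors: 1.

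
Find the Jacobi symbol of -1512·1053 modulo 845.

0

By multiplicativity, (-1512·1053/845) = (-1512/845)·(1053/845).
First factor (-1512/845):
(-1512/845)
  = (178/845)    [-1512 ≡ 178 mod 845]
  = -(89/845)    [845 ≡ 5 mod 8 ⇒ (2/845) = -1]
  = -(845/89)    [QR: 89 ≡ 1 mod 4, sign kept]
  = -(44/89)    [845 ≡ 44 mod 89]
  = -(11/89)    [89 ≡ 1 mod 8 ⇒ (2/89)^2 = +1]
  = -(89/11)    [QR: 89 ≡ 1 mod 4, sign kept]
  = -(1/11)    [89 ≡ 1 mod 11]
  = -1    [(1/11) = 1]
Second factor (1053/845):
(1053/845)
  = (208/845)    [1053 ≡ 208 mod 845]
  = (13/845)    [845 ≡ 5 mod 8 ⇒ (2/845)^4 = +1]
  = (845/13)    [QR: 13 ≡ 1 mod 4, sign kept]
  = (0/13)    [845 ≡ 0 mod 13]
  = 0    [numerator 0, gcd > 1]
Product: (-1)·(0) = 0.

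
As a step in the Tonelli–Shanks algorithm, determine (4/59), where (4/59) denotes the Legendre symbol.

1

Factor out 2: 4 = 2^2. Since 59 ≡ 3 (mod 8), (2/59) = -1, and (2/59)^2 = +1. Now have (1/59).
(1/59) = 1. Collecting the sign factors: 1.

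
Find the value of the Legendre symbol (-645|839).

-1

Pull out -1: (-645|839) = (-1|839)·(645|839). Since 839 ≡ 3 (mod 4), (-1|839) = -1. Now have -(645|839).
645 ≡ 1 (mod 4), so quadratic reciprocity gives (645|839) = (839|645). Reduce: 839 ≡ 194 (mod 645). Now have -(194|645).
Factor out 2: 194 = 2·97. Since 645 ≡ 5 (mod 8), (2|645) = -1. Now have (97|645).
97 ≡ 1 (mod 4), so quadratic reciprocity gives (97|645) = (645|97). Reduce: 645 ≡ 63 (mod 97). Now have (63|97).
97 ≡ 1 (mod 4), so quadratic reciprocity gives (63|97) = (97|63). Reduce: 97 ≡ 34 (mod 63). Now have (34|63).
Factor out 2: 34 = 2·17. Since 63 ≡ 7 (mod 8), (2|63) = +1. Now have (17|63).
17 ≡ 1 (mod 4), so quadratic reciprocity gives (17|63) = (63|17). Reduce: 63 ≡ 12 (mod 17). Now have (12|17).
Factor out 2: 12 = 2^2·3. Since 17 ≡ 1 (mod 8), (2|17) = +1, and (2|17)^2 = +1. Now have (3|17).
17 ≡ 1 (mod 4), so quadratic reciprocity gives (3|17) = (17|3). Reduce: 17 ≡ 2 (mod 3). Now have (2|3).
Factor out 2: 2 = 2. Since 3 ≡ 3 (mod 8), (2|3) = -1. Now have -(1|3).
(1|3) = 1. Collecting the sign factors: -1.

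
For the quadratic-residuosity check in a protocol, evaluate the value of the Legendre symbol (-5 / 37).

(-5 / 37)
  = (32 / 37)    [-5 ≡ 32 mod 37]
  = -(1 / 37)    [37 ≡ 5 mod 8 ⇒ (2 / 37)^5 = -1]
  = -1    [(1 / 37) = 1]

-1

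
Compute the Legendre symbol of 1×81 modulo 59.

1

By multiplicativity, (1·81/59) = (1/59)·(81/59).
First factor (1/59):
(1/59) = 1. Collecting the sign factors: 1.
Second factor (81/59):
Reduce the numerator: 81 ≡ 22 (mod 59), so (81/59) = (22/59).
Factor out 2: 22 = 2·11. Since 59 ≡ 3 (mod 8), (2/59) = -1. Now have -(11/59).
Both 11 ≡ 3 and 59 ≡ 3 (mod 4), so reciprocity gives (11/59) = -(59/11). Reduce: 59 ≡ 4 (mod 11). Now have (4/11).
Factor out 2: 4 = 2^2. Since 11 ≡ 3 (mod 8), (2/11) = -1, and (2/11)^2 = +1. Now have (1/11).
(1/11) = 1. Collecting the sign factors: 1.
Product: (1)·(1) = 1.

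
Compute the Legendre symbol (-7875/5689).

(-7875/5689)
  = (7875/5689)    [5689 ≡ 1 mod 4 ⇒ (-1/5689) = +1]
  = (2186/5689)    [7875 ≡ 2186 mod 5689]
  = (1093/5689)    [5689 ≡ 1 mod 8 ⇒ (2/5689) = +1]
  = (5689/1093)    [QR: 1093 ≡ 1 mod 4, sign kept]
  = (224/1093)    [5689 ≡ 224 mod 1093]
  = -(7/1093)    [1093 ≡ 5 mod 8 ⇒ (2/1093)^5 = -1]
  = -(1093/7)    [QR: 1093 ≡ 1 mod 4, sign kept]
  = -(1/7)    [1093 ≡ 1 mod 7]
  = -1    [(1/7) = 1]

-1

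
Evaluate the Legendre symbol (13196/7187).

-1

Reduce the numerator: 13196 ≡ 6009 (mod 7187), so (13196/7187) = (6009/7187).
6009 ≡ 1 (mod 4), so quadratic reciprocity gives (6009/7187) = (7187/6009). Reduce: 7187 ≡ 1178 (mod 6009). Now have (1178/6009).
Factor out 2: 1178 = 2·589. Since 6009 ≡ 1 (mod 8), (2/6009) = +1. Now have (589/6009).
589 ≡ 1 (mod 4), so quadratic reciprocity gives (589/6009) = (6009/589). Reduce: 6009 ≡ 119 (mod 589). Now have (119/589).
589 ≡ 1 (mod 4), so quadratic reciprocity gives (119/589) = (589/119). Reduce: 589 ≡ 113 (mod 119). Now have (113/119).
113 ≡ 1 (mod 4), so quadratic reciprocity gives (113/119) = (119/113). Reduce: 119 ≡ 6 (mod 113). Now have (6/113).
Factor out 2: 6 = 2·3. Since 113 ≡ 1 (mod 8), (2/113) = +1. Now have (3/113).
113 ≡ 1 (mod 4), so quadratic reciprocity gives (3/113) = (113/3). Reduce: 113 ≡ 2 (mod 3). Now have (2/3).
Factor out 2: 2 = 2. Since 3 ≡ 3 (mod 8), (2/3) = -1. Now have -(1/3).
(1/3) = 1. Collecting the sign factors: -1.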